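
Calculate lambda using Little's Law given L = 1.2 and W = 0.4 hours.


lambda = L / W = 1.2 / 0.4 = 3.0 per hour

3.0 per hour


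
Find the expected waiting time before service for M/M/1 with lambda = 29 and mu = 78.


rho = 29/78; Wq = rho/(mu - lambda) = 0.0076 hours

0.0076 hours


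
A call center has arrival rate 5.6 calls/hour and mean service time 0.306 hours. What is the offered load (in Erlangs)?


Offered load a = lambda * E[S] = 5.6 * 0.306 = 1.71 Erlangs

1.71 Erlangs


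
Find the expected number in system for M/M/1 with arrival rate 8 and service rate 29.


rho = 8/29; L = rho/(1-rho) = 0.38

0.38


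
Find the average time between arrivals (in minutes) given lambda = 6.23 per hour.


Mean interarrival time = 60/lambda = 60/6.23 = 9.63 minutes

9.63 minutes


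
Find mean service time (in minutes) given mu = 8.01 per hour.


Mean service time = 60/mu = 60/8.01 = 7.49 minutes

7.49 minutes


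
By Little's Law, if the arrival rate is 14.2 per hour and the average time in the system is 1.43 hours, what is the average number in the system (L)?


L = lambda * W = 14.2 * 1.43 = 20.31

20.31


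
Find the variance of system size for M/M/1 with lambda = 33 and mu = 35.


rho = 33/35; Var(N) = rho/(1-rho)^2 = 288.75

288.75


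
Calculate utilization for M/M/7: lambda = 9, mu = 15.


rho = lambda/(c*mu) = 9/(7*15) = 0.0857

0.0857


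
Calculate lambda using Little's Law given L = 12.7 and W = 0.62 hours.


lambda = L / W = 12.7 / 0.62 = 20.48 per hour

20.48 per hour


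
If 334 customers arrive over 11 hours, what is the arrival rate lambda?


lambda = total arrivals / time = 334 / 11 = 30.36 per hour

30.36 per hour


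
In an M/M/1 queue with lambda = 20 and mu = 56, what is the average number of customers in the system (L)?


rho = 20/56; L = rho/(1-rho) = 0.56

0.56


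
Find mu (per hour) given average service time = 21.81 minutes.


mu = 60 / avg_service_time = 60 / 21.81 = 2.75 per hour

2.75 per hour


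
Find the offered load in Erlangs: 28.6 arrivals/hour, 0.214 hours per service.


Offered load a = lambda * E[S] = 28.6 * 0.214 = 6.12 Erlangs

6.12 Erlangs


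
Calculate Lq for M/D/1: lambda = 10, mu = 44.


M/D/1: Lq = rho^2 / (2*(1-rho)) where rho = 10/44; Lq = 0.03

0.03


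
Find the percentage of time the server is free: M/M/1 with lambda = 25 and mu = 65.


Idle fraction = (1 - rho) * 100 = (1 - 25/65) * 100 = 61.5%

61.5%


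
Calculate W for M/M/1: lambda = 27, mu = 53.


W = 1/(mu - lambda) = 1/(53 - 27) = 0.0385 hours

0.0385 hours


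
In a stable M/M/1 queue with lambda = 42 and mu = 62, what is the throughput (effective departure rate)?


For a stable queue (lambda < mu), throughput = lambda = 42 per hour

42 per hour


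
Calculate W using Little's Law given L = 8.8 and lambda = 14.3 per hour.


W = L / lambda = 8.8 / 14.3 = 0.6154 hours

0.6154 hours


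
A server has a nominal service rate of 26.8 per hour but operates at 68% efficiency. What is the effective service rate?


Effective rate = mu * efficiency = 26.8 * 0.68 = 18.22 per hour

18.22 per hour


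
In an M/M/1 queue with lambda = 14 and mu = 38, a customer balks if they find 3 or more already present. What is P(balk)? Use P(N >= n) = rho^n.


P(N >= 3) = rho^3 = (14/38)^3 = 0.05

0.05


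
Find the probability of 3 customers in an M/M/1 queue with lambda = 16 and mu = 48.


rho = 16/48; P(n) = (1-rho)*rho^n = (1-16/48)*(16/48)^3 = 0.0247

0.0247


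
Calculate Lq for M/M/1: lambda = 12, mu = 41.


rho = 12/41; Lq = rho^2/(1-rho) = 0.12

0.12


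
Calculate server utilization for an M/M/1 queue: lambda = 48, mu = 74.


rho = lambda/mu = 48/74 = 0.6486

0.6486


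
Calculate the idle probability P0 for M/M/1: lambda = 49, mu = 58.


P0 = 1 - rho = 1 - 49/58 = 0.1552

0.1552


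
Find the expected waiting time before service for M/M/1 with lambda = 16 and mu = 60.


rho = 16/60; Wq = rho/(mu - lambda) = 0.0061 hours

0.0061 hours


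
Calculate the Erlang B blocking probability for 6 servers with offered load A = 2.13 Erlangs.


B(N,A) = (A^N/N!) / sum(A^k/k!, k=0..N) with N=6, A=2.13 = 0.0155

0.0155


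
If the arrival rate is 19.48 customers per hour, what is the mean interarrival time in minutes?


Mean interarrival time = 60/lambda = 60/19.48 = 3.08 minutes

3.08 minutes


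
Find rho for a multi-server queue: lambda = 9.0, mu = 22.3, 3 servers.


rho = lambda / (c * mu) = 9.0 / (3 * 22.3) = 0.1345

0.1345


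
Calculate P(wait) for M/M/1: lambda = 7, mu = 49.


P(wait) = rho = lambda/mu = 7/49 = 0.1429

0.1429


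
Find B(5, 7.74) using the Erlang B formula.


B(N,A) = (A^N/N!) / sum(A^k/k!, k=0..N) with N=5, A=7.74 = 0.4658

0.4658


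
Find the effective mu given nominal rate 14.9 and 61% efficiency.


Effective rate = mu * efficiency = 14.9 * 0.61 = 9.09 per hour

9.09 per hour


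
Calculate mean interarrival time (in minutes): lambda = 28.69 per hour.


Mean interarrival time = 60/lambda = 60/28.69 = 2.09 minutes

2.09 minutes


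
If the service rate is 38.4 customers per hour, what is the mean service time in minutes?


Mean service time = 60/mu = 60/38.4 = 1.56 minutes

1.56 minutes


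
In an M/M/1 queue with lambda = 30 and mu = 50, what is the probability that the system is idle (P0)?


P0 = 1 - rho = 1 - 30/50 = 0.4

0.4


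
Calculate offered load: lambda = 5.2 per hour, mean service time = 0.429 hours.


Offered load a = lambda * E[S] = 5.2 * 0.429 = 2.23 Erlangs

2.23 Erlangs


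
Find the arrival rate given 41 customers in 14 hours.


lambda = total arrivals / time = 41 / 14 = 2.93 per hour

2.93 per hour


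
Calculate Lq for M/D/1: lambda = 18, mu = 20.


M/D/1: Lq = rho^2 / (2*(1-rho)) where rho = 18/20; Lq = 4.05

4.05


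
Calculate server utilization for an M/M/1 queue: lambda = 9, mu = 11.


rho = lambda/mu = 9/11 = 0.8182

0.8182


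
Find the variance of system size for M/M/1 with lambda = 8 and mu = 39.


rho = 8/39; Var(N) = rho/(1-rho)^2 = 0.32

0.32


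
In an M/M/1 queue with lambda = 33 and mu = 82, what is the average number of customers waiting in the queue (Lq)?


rho = 33/82; Lq = rho^2/(1-rho) = 0.27

0.27


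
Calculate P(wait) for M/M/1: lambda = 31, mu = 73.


P(wait) = rho = lambda/mu = 31/73 = 0.4247

0.4247


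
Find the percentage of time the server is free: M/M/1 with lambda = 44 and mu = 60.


Idle fraction = (1 - rho) * 100 = (1 - 44/60) * 100 = 26.7%

26.7%


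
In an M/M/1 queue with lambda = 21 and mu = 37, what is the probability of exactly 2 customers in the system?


rho = 21/37; P(n) = (1-rho)*rho^n = (1-21/37)*(21/37)^2 = 0.1393

0.1393


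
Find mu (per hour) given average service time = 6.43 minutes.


mu = 60 / avg_service_time = 60 / 6.43 = 9.33 per hour

9.33 per hour


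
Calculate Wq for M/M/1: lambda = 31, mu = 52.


rho = 31/52; Wq = rho/(mu - lambda) = 0.0284 hours

0.0284 hours


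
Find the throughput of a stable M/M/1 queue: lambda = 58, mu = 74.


For a stable queue (lambda < mu), throughput = lambda = 58 per hour

58 per hour


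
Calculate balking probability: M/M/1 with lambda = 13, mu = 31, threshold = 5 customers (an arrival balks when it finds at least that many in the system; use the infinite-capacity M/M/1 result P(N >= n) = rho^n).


P(N >= 5) = rho^5 = (13/31)^5 = 0.013

0.013


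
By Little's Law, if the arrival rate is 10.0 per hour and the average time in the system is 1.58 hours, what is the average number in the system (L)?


L = lambda * W = 10.0 * 1.58 = 15.8

15.8


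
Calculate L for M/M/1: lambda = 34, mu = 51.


rho = 34/51; L = rho/(1-rho) = 2.0

2.0


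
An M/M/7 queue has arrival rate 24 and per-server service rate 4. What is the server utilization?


rho = lambda/(c*mu) = 24/(7*4) = 0.8571

0.8571


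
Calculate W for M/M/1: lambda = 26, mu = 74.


W = 1/(mu - lambda) = 1/(74 - 26) = 0.0208 hours

0.0208 hours


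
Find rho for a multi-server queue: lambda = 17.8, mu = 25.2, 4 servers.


rho = lambda / (c * mu) = 17.8 / (4 * 25.2) = 0.1766

0.1766


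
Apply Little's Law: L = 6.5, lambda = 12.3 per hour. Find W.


W = L / lambda = 6.5 / 12.3 = 0.5285 hours

0.5285 hours


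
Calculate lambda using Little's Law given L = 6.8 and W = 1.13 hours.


lambda = L / W = 6.8 / 1.13 = 6.02 per hour

6.02 per hour


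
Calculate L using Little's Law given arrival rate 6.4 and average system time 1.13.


L = lambda * W = 6.4 * 1.13 = 7.23

7.23


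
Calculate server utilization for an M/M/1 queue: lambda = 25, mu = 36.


rho = lambda/mu = 25/36 = 0.6944

0.6944


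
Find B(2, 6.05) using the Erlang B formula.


B(N,A) = (A^N/N!) / sum(A^k/k!, k=0..N) with N=2, A=6.05 = 0.7219

0.7219


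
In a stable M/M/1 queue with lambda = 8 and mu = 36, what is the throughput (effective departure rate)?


For a stable queue (lambda < mu), throughput = lambda = 8 per hour

8 per hour


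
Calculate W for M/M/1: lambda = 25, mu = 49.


W = 1/(mu - lambda) = 1/(49 - 25) = 0.0417 hours

0.0417 hours


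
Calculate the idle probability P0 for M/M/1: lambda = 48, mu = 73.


P0 = 1 - rho = 1 - 48/73 = 0.3425

0.3425


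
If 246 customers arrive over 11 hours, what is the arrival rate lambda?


lambda = total arrivals / time = 246 / 11 = 22.36 per hour

22.36 per hour


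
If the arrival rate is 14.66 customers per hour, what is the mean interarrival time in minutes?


Mean interarrival time = 60/lambda = 60/14.66 = 4.09 minutes

4.09 minutes


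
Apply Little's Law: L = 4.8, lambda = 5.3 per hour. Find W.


W = L / lambda = 4.8 / 5.3 = 0.9057 hours

0.9057 hours


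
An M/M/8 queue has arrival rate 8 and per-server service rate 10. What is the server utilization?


rho = lambda/(c*mu) = 8/(8*10) = 0.1

0.1


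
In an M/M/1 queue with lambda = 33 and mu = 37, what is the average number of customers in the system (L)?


rho = 33/37; L = rho/(1-rho) = 8.25

8.25


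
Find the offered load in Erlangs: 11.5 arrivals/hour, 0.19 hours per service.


Offered load a = lambda * E[S] = 11.5 * 0.19 = 2.19 Erlangs

2.19 Erlangs


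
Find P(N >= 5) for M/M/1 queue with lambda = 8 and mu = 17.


P(N >= 5) = rho^5 = (8/17)^5 = 0.0231

0.0231


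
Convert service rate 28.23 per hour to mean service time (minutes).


Mean service time = 60/mu = 60/28.23 = 2.13 minutes

2.13 minutes


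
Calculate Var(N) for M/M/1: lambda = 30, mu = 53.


rho = 30/53; Var(N) = rho/(1-rho)^2 = 3.01

3.01


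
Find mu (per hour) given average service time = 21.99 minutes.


mu = 60 / avg_service_time = 60 / 21.99 = 2.73 per hour

2.73 per hour


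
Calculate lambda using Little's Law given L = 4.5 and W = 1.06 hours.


lambda = L / W = 4.5 / 1.06 = 4.25 per hour

4.25 per hour


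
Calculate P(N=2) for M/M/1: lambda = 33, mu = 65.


rho = 33/65; P(n) = (1-rho)*rho^n = (1-33/65)*(33/65)^2 = 0.1269

0.1269


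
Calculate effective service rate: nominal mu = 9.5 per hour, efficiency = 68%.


Effective rate = mu * efficiency = 9.5 * 0.68 = 6.46 per hour

6.46 per hour


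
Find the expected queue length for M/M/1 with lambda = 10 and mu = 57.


rho = 10/57; Lq = rho^2/(1-rho) = 0.04

0.04


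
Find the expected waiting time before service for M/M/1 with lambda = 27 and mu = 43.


rho = 27/43; Wq = rho/(mu - lambda) = 0.0392 hours

0.0392 hours


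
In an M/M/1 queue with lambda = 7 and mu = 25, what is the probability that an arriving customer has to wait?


P(wait) = rho = lambda/mu = 7/25 = 0.28

0.28


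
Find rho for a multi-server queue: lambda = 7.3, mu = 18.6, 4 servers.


rho = lambda / (c * mu) = 7.3 / (4 * 18.6) = 0.0981

0.0981


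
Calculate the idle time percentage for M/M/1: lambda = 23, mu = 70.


Idle fraction = (1 - rho) * 100 = (1 - 23/70) * 100 = 67.1%

67.1%


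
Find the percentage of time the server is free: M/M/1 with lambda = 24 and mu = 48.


Idle fraction = (1 - rho) * 100 = (1 - 24/48) * 100 = 50.0%

50.0%


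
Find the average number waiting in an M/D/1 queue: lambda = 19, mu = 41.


M/D/1: Lq = rho^2 / (2*(1-rho)) where rho = 19/41; Lq = 0.2

0.2


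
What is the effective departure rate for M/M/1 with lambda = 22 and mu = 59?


For a stable queue (lambda < mu), throughput = lambda = 22 per hour

22 per hour


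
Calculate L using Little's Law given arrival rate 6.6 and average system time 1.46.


L = lambda * W = 6.6 * 1.46 = 9.64

9.64


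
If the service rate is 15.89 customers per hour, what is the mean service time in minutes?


Mean service time = 60/mu = 60/15.89 = 3.78 minutes

3.78 minutes


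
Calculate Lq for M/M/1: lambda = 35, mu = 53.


rho = 35/53; Lq = rho^2/(1-rho) = 1.28

1.28


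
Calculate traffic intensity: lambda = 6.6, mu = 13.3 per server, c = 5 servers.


rho = lambda / (c * mu) = 6.6 / (5 * 13.3) = 0.0992

0.0992


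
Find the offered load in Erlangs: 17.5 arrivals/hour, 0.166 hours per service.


Offered load a = lambda * E[S] = 17.5 * 0.166 = 2.91 Erlangs

2.91 Erlangs


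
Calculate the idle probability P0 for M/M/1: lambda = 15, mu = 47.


P0 = 1 - rho = 1 - 15/47 = 0.6809

0.6809


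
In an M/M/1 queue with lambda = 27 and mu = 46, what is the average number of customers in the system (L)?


rho = 27/46; L = rho/(1-rho) = 1.42

1.42


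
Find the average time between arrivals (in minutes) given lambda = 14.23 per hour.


Mean interarrival time = 60/lambda = 60/14.23 = 4.22 minutes

4.22 minutes


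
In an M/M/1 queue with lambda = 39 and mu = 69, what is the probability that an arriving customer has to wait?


P(wait) = rho = lambda/mu = 39/69 = 0.5652

0.5652


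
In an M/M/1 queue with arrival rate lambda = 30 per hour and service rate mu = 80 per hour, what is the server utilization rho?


rho = lambda/mu = 30/80 = 0.375

0.375


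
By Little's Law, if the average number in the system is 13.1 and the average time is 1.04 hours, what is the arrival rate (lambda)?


lambda = L / W = 13.1 / 1.04 = 12.6 per hour

12.6 per hour


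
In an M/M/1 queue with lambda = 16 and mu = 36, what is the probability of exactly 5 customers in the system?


rho = 16/36; P(n) = (1-rho)*rho^n = (1-16/36)*(16/36)^5 = 0.0096

0.0096


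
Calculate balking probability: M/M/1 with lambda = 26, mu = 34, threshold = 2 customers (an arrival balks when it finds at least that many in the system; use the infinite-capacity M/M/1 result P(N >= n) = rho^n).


P(N >= 2) = rho^2 = (26/34)^2 = 0.5848

0.5848


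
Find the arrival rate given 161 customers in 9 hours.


lambda = total arrivals / time = 161 / 9 = 17.89 per hour

17.89 per hour


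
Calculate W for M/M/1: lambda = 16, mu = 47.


W = 1/(mu - lambda) = 1/(47 - 16) = 0.0323 hours

0.0323 hours


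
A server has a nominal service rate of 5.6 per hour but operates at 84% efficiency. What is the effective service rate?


Effective rate = mu * efficiency = 5.6 * 0.84 = 4.7 per hour

4.7 per hour


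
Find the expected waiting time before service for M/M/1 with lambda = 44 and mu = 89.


rho = 44/89; Wq = rho/(mu - lambda) = 0.011 hours

0.011 hours


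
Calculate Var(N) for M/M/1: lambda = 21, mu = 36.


rho = 21/36; Var(N) = rho/(1-rho)^2 = 3.36

3.36


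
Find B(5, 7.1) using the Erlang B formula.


B(N,A) = (A^N/N!) / sum(A^k/k!, k=0..N) with N=5, A=7.1 = 0.4306

0.4306


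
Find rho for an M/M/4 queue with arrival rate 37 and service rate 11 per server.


rho = lambda/(c*mu) = 37/(4*11) = 0.8409

0.8409


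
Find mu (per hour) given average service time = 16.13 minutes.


mu = 60 / avg_service_time = 60 / 16.13 = 3.72 per hour

3.72 per hour


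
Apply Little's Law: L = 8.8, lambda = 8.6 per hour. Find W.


W = L / lambda = 8.8 / 8.6 = 1.0233 hours

1.0233 hours


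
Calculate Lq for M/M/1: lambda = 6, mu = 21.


rho = 6/21; Lq = rho^2/(1-rho) = 0.11

0.11


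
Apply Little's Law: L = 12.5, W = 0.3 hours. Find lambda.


lambda = L / W = 12.5 / 0.3 = 41.67 per hour

41.67 per hour


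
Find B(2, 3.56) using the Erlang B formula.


B(N,A) = (A^N/N!) / sum(A^k/k!, k=0..N) with N=2, A=3.56 = 0.5815

0.5815


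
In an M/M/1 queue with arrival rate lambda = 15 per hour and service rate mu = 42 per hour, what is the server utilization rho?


rho = lambda/mu = 15/42 = 0.3571

0.3571


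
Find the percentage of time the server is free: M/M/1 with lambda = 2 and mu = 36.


Idle fraction = (1 - rho) * 100 = (1 - 2/36) * 100 = 94.4%

94.4%


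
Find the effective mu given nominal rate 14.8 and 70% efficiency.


Effective rate = mu * efficiency = 14.8 * 0.7 = 10.36 per hour

10.36 per hour


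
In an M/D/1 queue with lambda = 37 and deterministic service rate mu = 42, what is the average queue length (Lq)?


M/D/1: Lq = rho^2 / (2*(1-rho)) where rho = 37/42; Lq = 3.26

3.26


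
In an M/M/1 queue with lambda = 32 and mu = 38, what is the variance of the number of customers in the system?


rho = 32/38; Var(N) = rho/(1-rho)^2 = 33.78

33.78


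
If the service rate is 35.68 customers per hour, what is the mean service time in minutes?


Mean service time = 60/mu = 60/35.68 = 1.68 minutes

1.68 minutes


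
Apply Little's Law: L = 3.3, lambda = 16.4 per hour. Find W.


W = L / lambda = 3.3 / 16.4 = 0.2012 hours

0.2012 hours


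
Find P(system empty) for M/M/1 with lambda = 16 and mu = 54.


P0 = 1 - rho = 1 - 16/54 = 0.7037

0.7037


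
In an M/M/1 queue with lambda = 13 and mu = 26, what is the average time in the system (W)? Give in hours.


W = 1/(mu - lambda) = 1/(26 - 13) = 0.0769 hours

0.0769 hours


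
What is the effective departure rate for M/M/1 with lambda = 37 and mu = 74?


For a stable queue (lambda < mu), throughput = lambda = 37 per hour

37 per hour


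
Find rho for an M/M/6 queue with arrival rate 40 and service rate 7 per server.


rho = lambda/(c*mu) = 40/(6*7) = 0.9524

0.9524


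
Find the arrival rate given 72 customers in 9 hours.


lambda = total arrivals / time = 72 / 9 = 8.0 per hour

8.0 per hour


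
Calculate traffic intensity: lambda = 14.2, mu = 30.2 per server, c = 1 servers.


rho = lambda / (c * mu) = 14.2 / (1 * 30.2) = 0.4702

0.4702


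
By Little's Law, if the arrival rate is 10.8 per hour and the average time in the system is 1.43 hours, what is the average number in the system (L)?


L = lambda * W = 10.8 * 1.43 = 15.44

15.44


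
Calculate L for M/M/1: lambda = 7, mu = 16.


rho = 7/16; L = rho/(1-rho) = 0.78

0.78


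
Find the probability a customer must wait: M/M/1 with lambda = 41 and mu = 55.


P(wait) = rho = lambda/mu = 41/55 = 0.7455

0.7455


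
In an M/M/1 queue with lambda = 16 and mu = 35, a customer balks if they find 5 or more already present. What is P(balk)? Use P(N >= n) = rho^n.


P(N >= 5) = rho^5 = (16/35)^5 = 0.02

0.02


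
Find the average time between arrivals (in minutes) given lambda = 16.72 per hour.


Mean interarrival time = 60/lambda = 60/16.72 = 3.59 minutes

3.59 minutes


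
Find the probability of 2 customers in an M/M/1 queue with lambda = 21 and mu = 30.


rho = 21/30; P(n) = (1-rho)*rho^n = (1-21/30)*(21/30)^2 = 0.147

0.147


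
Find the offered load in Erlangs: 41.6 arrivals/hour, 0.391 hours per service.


Offered load a = lambda * E[S] = 41.6 * 0.391 = 16.27 Erlangs

16.27 Erlangs


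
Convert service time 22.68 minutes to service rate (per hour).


mu = 60 / avg_service_time = 60 / 22.68 = 2.65 per hour

2.65 per hour


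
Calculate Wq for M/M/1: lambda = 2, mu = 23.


rho = 2/23; Wq = rho/(mu - lambda) = 0.0041 hours

0.0041 hours


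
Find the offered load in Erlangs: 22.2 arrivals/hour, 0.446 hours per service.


Offered load a = lambda * E[S] = 22.2 * 0.446 = 9.9 Erlangs

9.9 Erlangs


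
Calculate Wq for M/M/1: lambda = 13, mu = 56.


rho = 13/56; Wq = rho/(mu - lambda) = 0.0054 hours

0.0054 hours


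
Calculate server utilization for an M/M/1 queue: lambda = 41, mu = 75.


rho = lambda/mu = 41/75 = 0.5467

0.5467


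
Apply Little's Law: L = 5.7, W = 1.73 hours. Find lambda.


lambda = L / W = 5.7 / 1.73 = 3.29 per hour

3.29 per hour


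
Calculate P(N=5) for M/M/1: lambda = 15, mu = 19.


rho = 15/19; P(n) = (1-rho)*rho^n = (1-15/19)*(15/19)^5 = 0.0646

0.0646


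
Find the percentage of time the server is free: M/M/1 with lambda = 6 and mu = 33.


Idle fraction = (1 - rho) * 100 = (1 - 6/33) * 100 = 81.8%

81.8%


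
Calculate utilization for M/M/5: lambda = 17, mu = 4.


rho = lambda/(c*mu) = 17/(5*4) = 0.85

0.85


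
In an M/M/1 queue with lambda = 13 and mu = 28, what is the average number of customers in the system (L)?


rho = 13/28; L = rho/(1-rho) = 0.87

0.87


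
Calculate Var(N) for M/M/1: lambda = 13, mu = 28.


rho = 13/28; Var(N) = rho/(1-rho)^2 = 1.62

1.62


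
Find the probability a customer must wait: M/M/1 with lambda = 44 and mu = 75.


P(wait) = rho = lambda/mu = 44/75 = 0.5867

0.5867


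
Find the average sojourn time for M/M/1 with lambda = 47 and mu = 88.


W = 1/(mu - lambda) = 1/(88 - 47) = 0.0244 hours

0.0244 hours


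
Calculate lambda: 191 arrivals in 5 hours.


lambda = total arrivals / time = 191 / 5 = 38.2 per hour

38.2 per hour


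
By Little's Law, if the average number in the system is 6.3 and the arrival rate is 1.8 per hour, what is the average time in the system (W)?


W = L / lambda = 6.3 / 1.8 = 3.5 hours

3.5 hours


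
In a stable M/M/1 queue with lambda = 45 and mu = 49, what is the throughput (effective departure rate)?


For a stable queue (lambda < mu), throughput = lambda = 45 per hour

45 per hour


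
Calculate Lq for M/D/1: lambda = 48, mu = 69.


M/D/1: Lq = rho^2 / (2*(1-rho)) where rho = 48/69; Lq = 0.8

0.8


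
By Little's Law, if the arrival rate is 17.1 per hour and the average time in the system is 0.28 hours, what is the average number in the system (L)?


L = lambda * W = 17.1 * 0.28 = 4.79

4.79


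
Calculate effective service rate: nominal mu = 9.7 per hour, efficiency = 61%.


Effective rate = mu * efficiency = 9.7 * 0.61 = 5.92 per hour

5.92 per hour


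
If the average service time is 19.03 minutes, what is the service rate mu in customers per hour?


mu = 60 / avg_service_time = 60 / 19.03 = 3.15 per hour

3.15 per hour


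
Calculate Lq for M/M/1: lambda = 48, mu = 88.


rho = 48/88; Lq = rho^2/(1-rho) = 0.65

0.65


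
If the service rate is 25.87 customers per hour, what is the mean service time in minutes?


Mean service time = 60/mu = 60/25.87 = 2.32 minutes

2.32 minutes


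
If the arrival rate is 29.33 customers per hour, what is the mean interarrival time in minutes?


Mean interarrival time = 60/lambda = 60/29.33 = 2.05 minutes

2.05 minutes


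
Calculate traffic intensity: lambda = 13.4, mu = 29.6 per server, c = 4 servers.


rho = lambda / (c * mu) = 13.4 / (4 * 29.6) = 0.1132

0.1132


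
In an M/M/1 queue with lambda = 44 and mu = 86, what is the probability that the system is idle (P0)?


P0 = 1 - rho = 1 - 44/86 = 0.4884

0.4884


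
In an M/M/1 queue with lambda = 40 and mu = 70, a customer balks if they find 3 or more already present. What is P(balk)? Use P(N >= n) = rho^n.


P(N >= 3) = rho^3 = (40/70)^3 = 0.1866

0.1866


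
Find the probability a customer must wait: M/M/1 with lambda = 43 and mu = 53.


P(wait) = rho = lambda/mu = 43/53 = 0.8113

0.8113


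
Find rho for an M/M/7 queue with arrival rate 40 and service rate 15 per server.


rho = lambda/(c*mu) = 40/(7*15) = 0.381

0.381


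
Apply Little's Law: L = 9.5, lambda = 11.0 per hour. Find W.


W = L / lambda = 9.5 / 11.0 = 0.8636 hours

0.8636 hours


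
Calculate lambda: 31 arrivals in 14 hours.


lambda = total arrivals / time = 31 / 14 = 2.21 per hour

2.21 per hour


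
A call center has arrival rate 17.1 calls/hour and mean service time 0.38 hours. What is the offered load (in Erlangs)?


Offered load a = lambda * E[S] = 17.1 * 0.38 = 6.5 Erlangs

6.5 Erlangs


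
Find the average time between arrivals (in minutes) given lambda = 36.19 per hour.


Mean interarrival time = 60/lambda = 60/36.19 = 1.66 minutes

1.66 minutes


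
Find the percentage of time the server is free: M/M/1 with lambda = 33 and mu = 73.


Idle fraction = (1 - rho) * 100 = (1 - 33/73) * 100 = 54.8%

54.8%


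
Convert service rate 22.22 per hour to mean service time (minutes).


Mean service time = 60/mu = 60/22.22 = 2.7 minutes

2.7 minutes


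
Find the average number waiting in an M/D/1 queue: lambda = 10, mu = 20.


M/D/1: Lq = rho^2 / (2*(1-rho)) where rho = 10/20; Lq = 0.25

0.25


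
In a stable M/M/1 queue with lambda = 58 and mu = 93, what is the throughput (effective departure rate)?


For a stable queue (lambda < mu), throughput = lambda = 58 per hour

58 per hour


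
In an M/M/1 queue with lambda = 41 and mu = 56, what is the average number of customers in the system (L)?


rho = 41/56; L = rho/(1-rho) = 2.73

2.73


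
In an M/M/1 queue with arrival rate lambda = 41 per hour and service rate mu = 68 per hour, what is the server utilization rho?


rho = lambda/mu = 41/68 = 0.6029

0.6029


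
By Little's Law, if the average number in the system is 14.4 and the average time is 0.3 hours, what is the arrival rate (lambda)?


lambda = L / W = 14.4 / 0.3 = 48.0 per hour

48.0 per hour


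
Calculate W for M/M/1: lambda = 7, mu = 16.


W = 1/(mu - lambda) = 1/(16 - 7) = 0.1111 hours

0.1111 hours


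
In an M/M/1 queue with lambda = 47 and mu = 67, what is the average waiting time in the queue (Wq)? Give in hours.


rho = 47/67; Wq = rho/(mu - lambda) = 0.0351 hours

0.0351 hours


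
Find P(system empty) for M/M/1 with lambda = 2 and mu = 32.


P0 = 1 - rho = 1 - 2/32 = 0.9375

0.9375


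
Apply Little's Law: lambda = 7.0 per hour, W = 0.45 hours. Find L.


L = lambda * W = 7.0 * 0.45 = 3.15

3.15


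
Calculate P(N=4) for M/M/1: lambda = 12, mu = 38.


rho = 12/38; P(n) = (1-rho)*rho^n = (1-12/38)*(12/38)^4 = 0.0068

0.0068


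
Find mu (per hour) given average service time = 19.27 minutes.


mu = 60 / avg_service_time = 60 / 19.27 = 3.11 per hour

3.11 per hour


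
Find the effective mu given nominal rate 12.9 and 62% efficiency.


Effective rate = mu * efficiency = 12.9 * 0.62 = 8.0 per hour

8.0 per hour


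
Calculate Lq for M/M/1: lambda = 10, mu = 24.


rho = 10/24; Lq = rho^2/(1-rho) = 0.3

0.3


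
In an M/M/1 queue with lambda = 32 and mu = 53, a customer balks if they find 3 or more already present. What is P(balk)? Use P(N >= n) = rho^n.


P(N >= 3) = rho^3 = (32/53)^3 = 0.2201

0.2201


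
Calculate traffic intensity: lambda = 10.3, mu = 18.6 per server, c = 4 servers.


rho = lambda / (c * mu) = 10.3 / (4 * 18.6) = 0.1384

0.1384


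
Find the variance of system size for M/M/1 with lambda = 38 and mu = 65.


rho = 38/65; Var(N) = rho/(1-rho)^2 = 3.39

3.39


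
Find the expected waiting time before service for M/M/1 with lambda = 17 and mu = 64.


rho = 17/64; Wq = rho/(mu - lambda) = 0.0057 hours

0.0057 hours


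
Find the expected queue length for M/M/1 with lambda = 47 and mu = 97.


rho = 47/97; Lq = rho^2/(1-rho) = 0.46

0.46


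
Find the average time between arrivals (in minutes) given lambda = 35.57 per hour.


Mean interarrival time = 60/lambda = 60/35.57 = 1.69 minutes

1.69 minutes


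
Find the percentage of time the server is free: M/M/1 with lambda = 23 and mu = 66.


Idle fraction = (1 - rho) * 100 = (1 - 23/66) * 100 = 65.2%

65.2%


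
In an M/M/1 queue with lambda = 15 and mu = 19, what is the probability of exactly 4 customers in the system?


rho = 15/19; P(n) = (1-rho)*rho^n = (1-15/19)*(15/19)^4 = 0.0818

0.0818


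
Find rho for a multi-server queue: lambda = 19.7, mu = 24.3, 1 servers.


rho = lambda / (c * mu) = 19.7 / (1 * 24.3) = 0.8107

0.8107


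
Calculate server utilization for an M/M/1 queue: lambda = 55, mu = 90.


rho = lambda/mu = 55/90 = 0.6111

0.6111


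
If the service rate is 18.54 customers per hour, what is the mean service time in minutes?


Mean service time = 60/mu = 60/18.54 = 3.24 minutes

3.24 minutes


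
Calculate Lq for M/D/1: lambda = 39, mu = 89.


M/D/1: Lq = rho^2 / (2*(1-rho)) where rho = 39/89; Lq = 0.17

0.17


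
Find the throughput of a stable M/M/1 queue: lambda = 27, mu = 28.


For a stable queue (lambda < mu), throughput = lambda = 27 per hour

27 per hour


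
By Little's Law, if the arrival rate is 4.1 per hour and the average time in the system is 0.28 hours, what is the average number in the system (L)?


L = lambda * W = 4.1 * 0.28 = 1.15

1.15


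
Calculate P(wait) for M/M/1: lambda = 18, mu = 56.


P(wait) = rho = lambda/mu = 18/56 = 0.3214

0.3214


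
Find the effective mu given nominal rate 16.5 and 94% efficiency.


Effective rate = mu * efficiency = 16.5 * 0.94 = 15.51 per hour

15.51 per hour


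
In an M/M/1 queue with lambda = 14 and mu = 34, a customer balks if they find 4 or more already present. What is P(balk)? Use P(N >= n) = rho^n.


P(N >= 4) = rho^4 = (14/34)^4 = 0.0287

0.0287


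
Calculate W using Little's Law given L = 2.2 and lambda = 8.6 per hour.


W = L / lambda = 2.2 / 8.6 = 0.2558 hours

0.2558 hours


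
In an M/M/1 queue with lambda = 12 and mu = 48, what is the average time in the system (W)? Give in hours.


W = 1/(mu - lambda) = 1/(48 - 12) = 0.0278 hours

0.0278 hours


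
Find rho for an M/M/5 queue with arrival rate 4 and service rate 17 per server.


rho = lambda/(c*mu) = 4/(5*17) = 0.0471

0.0471


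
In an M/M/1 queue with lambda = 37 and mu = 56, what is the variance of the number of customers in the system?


rho = 37/56; Var(N) = rho/(1-rho)^2 = 5.74

5.74


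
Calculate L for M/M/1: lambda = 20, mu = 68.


rho = 20/68; L = rho/(1-rho) = 0.42

0.42


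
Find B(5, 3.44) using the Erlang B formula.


B(N,A) = (A^N/N!) / sum(A^k/k!, k=0..N) with N=5, A=3.44 = 0.1487

0.1487


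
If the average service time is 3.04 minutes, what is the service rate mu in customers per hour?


mu = 60 / avg_service_time = 60 / 3.04 = 19.74 per hour

19.74 per hour


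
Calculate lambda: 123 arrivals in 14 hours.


lambda = total arrivals / time = 123 / 14 = 8.79 per hour

8.79 per hour


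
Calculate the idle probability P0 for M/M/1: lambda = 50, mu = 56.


P0 = 1 - rho = 1 - 50/56 = 0.1071

0.1071


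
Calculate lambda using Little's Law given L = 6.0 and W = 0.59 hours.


lambda = L / W = 6.0 / 0.59 = 10.17 per hour

10.17 per hour


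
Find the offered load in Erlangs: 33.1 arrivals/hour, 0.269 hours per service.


Offered load a = lambda * E[S] = 33.1 * 0.269 = 8.9 Erlangs

8.9 Erlangs


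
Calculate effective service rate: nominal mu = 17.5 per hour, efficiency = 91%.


Effective rate = mu * efficiency = 17.5 * 0.91 = 15.93 per hour

15.93 per hour


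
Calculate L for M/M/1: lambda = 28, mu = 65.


rho = 28/65; L = rho/(1-rho) = 0.76

0.76


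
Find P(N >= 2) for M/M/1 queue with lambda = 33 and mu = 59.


P(N >= 2) = rho^2 = (33/59)^2 = 0.3128

0.3128


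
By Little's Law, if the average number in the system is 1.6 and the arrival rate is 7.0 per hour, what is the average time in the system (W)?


W = L / lambda = 1.6 / 7.0 = 0.2286 hours

0.2286 hours


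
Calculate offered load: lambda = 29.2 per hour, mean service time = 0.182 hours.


Offered load a = lambda * E[S] = 29.2 * 0.182 = 5.31 Erlangs

5.31 Erlangs


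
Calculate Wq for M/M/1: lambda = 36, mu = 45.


rho = 36/45; Wq = rho/(mu - lambda) = 0.0889 hours

0.0889 hours


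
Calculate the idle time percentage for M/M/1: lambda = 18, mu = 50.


Idle fraction = (1 - rho) * 100 = (1 - 18/50) * 100 = 64.0%

64.0%


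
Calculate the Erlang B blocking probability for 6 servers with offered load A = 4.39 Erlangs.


B(N,A) = (A^N/N!) / sum(A^k/k!, k=0..N) with N=6, A=4.39 = 0.1459

0.1459


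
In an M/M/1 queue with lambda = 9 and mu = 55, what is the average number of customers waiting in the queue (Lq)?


rho = 9/55; Lq = rho^2/(1-rho) = 0.03

0.03


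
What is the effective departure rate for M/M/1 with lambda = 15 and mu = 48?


For a stable queue (lambda < mu), throughput = lambda = 15 per hour

15 per hour


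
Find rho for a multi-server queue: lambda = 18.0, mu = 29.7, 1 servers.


rho = lambda / (c * mu) = 18.0 / (1 * 29.7) = 0.6061

0.6061


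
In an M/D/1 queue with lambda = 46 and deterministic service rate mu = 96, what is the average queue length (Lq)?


M/D/1: Lq = rho^2 / (2*(1-rho)) where rho = 46/96; Lq = 0.22

0.22


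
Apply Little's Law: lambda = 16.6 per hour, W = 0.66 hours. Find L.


L = lambda * W = 16.6 * 0.66 = 10.96

10.96


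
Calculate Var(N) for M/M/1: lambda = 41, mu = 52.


rho = 41/52; Var(N) = rho/(1-rho)^2 = 17.62

17.62


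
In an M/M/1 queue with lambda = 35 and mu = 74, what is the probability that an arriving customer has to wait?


P(wait) = rho = lambda/mu = 35/74 = 0.473

0.473


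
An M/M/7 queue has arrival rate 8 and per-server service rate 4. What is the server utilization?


rho = lambda/(c*mu) = 8/(7*4) = 0.2857

0.2857


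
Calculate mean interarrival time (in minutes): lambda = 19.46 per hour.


Mean interarrival time = 60/lambda = 60/19.46 = 3.08 minutes

3.08 minutes


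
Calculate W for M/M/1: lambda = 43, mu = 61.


W = 1/(mu - lambda) = 1/(61 - 43) = 0.0556 hours

0.0556 hours


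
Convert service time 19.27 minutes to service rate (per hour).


mu = 60 / avg_service_time = 60 / 19.27 = 3.11 per hour

3.11 per hour


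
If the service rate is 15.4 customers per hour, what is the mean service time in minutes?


Mean service time = 60/mu = 60/15.4 = 3.9 minutes

3.9 minutes


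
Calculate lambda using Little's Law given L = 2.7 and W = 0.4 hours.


lambda = L / W = 2.7 / 0.4 = 6.75 per hour

6.75 per hour


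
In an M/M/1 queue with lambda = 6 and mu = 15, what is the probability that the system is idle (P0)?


P0 = 1 - rho = 1 - 6/15 = 0.6

0.6


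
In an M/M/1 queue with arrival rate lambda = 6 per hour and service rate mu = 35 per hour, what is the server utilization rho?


rho = lambda/mu = 6/35 = 0.1714

0.1714


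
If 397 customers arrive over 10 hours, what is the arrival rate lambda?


lambda = total arrivals / time = 397 / 10 = 39.7 per hour

39.7 per hour


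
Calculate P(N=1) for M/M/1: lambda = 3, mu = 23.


rho = 3/23; P(n) = (1-rho)*rho^n = (1-3/23)*(3/23)^1 = 0.1134

0.1134


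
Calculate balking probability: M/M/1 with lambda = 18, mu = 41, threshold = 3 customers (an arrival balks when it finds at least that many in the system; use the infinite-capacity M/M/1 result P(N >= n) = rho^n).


P(N >= 3) = rho^3 = (18/41)^3 = 0.0846

0.0846


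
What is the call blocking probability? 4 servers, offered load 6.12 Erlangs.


B(N,A) = (A^N/N!) / sum(A^k/k!, k=0..N) with N=4, A=6.12 = 0.4771

0.4771


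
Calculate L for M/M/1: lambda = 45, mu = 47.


rho = 45/47; L = rho/(1-rho) = 22.5

22.5


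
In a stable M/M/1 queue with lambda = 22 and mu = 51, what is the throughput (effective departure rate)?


For a stable queue (lambda < mu), throughput = lambda = 22 per hour

22 per hour


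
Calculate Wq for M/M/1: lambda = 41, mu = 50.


rho = 41/50; Wq = rho/(mu - lambda) = 0.0911 hours

0.0911 hours


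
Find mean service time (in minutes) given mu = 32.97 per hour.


Mean service time = 60/mu = 60/32.97 = 1.82 minutes

1.82 minutes


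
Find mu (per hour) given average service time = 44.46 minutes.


mu = 60 / avg_service_time = 60 / 44.46 = 1.35 per hour

1.35 per hour


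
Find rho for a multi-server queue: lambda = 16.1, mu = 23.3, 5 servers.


rho = lambda / (c * mu) = 16.1 / (5 * 23.3) = 0.1382

0.1382


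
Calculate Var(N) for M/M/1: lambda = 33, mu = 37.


rho = 33/37; Var(N) = rho/(1-rho)^2 = 76.31

76.31


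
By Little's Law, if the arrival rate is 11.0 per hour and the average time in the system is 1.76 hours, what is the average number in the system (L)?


L = lambda * W = 11.0 * 1.76 = 19.36

19.36


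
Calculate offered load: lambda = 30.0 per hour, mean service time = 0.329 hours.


Offered load a = lambda * E[S] = 30.0 * 0.329 = 9.87 Erlangs

9.87 Erlangs


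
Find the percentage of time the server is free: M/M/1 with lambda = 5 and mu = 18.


Idle fraction = (1 - rho) * 100 = (1 - 5/18) * 100 = 72.2%

72.2%


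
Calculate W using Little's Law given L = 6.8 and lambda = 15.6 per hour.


W = L / lambda = 6.8 / 15.6 = 0.4359 hours

0.4359 hours


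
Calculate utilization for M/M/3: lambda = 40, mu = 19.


rho = lambda/(c*mu) = 40/(3*19) = 0.7018

0.7018


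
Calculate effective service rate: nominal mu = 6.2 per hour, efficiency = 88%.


Effective rate = mu * efficiency = 6.2 * 0.88 = 5.46 per hour

5.46 per hour


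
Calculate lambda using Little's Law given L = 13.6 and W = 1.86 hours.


lambda = L / W = 13.6 / 1.86 = 7.31 per hour

7.31 per hour


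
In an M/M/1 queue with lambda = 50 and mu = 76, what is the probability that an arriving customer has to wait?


P(wait) = rho = lambda/mu = 50/76 = 0.6579

0.6579


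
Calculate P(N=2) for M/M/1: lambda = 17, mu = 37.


rho = 17/37; P(n) = (1-rho)*rho^n = (1-17/37)*(17/37)^2 = 0.1141

0.1141


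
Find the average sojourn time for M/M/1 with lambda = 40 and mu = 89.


W = 1/(mu - lambda) = 1/(89 - 40) = 0.0204 hours

0.0204 hours


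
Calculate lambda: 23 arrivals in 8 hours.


lambda = total arrivals / time = 23 / 8 = 2.88 per hour

2.88 per hour


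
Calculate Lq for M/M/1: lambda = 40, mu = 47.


rho = 40/47; Lq = rho^2/(1-rho) = 4.86

4.86


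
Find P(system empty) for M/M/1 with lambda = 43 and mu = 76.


P0 = 1 - rho = 1 - 43/76 = 0.4342

0.4342


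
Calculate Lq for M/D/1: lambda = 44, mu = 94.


M/D/1: Lq = rho^2 / (2*(1-rho)) where rho = 44/94; Lq = 0.21

0.21


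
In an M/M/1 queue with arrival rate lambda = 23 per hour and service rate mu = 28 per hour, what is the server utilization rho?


rho = lambda/mu = 23/28 = 0.8214

0.8214


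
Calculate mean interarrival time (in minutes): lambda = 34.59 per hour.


Mean interarrival time = 60/lambda = 60/34.59 = 1.73 minutes

1.73 minutes


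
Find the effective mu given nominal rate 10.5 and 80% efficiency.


Effective rate = mu * efficiency = 10.5 * 0.8 = 8.4 per hour

8.4 per hour


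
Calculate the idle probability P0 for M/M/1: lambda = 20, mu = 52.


P0 = 1 - rho = 1 - 20/52 = 0.6154

0.6154


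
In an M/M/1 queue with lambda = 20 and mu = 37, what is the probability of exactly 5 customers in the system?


rho = 20/37; P(n) = (1-rho)*rho^n = (1-20/37)*(20/37)^5 = 0.0212

0.0212
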